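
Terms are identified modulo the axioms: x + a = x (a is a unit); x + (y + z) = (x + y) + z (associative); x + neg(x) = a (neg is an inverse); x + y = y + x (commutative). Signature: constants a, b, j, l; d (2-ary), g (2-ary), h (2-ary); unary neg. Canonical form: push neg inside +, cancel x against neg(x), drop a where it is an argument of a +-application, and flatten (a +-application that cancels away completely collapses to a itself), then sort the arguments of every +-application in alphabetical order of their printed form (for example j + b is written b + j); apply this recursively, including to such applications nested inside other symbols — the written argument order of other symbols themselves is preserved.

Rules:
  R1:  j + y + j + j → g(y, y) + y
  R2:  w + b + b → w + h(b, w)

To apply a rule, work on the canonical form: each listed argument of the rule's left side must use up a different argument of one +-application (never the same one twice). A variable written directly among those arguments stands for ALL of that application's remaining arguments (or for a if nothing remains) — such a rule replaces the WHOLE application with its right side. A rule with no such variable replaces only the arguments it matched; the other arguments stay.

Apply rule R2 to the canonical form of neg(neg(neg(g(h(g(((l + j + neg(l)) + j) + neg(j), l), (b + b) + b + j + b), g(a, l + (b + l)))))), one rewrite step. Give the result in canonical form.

Answer: neg(g(h(g(j, l), b + b + h(b, b + b + j) + j), g(a, b + l + l)))

Derivation:
Canonical form:  neg(g(h(g(j, l), b + b + b + b + j), g(a, b + l + l)))
Match R2:  consume b, b;  w := b + b + j
Every leftover argument binds to the variable; the entire application is replaced.
New term:  neg(g(h(g(j, l), b + b + h(b, b + b + j) + j), g(a, b + l + l)))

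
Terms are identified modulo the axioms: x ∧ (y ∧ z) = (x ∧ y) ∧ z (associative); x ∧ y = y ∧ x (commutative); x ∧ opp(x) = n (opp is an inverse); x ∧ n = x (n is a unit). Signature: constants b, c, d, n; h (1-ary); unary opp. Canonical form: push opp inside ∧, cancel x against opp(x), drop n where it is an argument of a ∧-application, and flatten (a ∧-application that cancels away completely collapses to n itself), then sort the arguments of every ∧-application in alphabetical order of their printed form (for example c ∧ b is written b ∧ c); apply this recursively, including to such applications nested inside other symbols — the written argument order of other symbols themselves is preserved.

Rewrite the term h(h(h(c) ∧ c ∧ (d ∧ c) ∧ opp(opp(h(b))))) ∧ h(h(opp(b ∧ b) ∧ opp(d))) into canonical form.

Answer: h(h(c ∧ c ∧ d ∧ h(b) ∧ h(c))) ∧ h(h(opp(b) ∧ opp(b) ∧ opp(d)))

Derivation:
Push opp inside:  distribute opp over ∧ and collapse double opp
Combine occurrences:  h(h(c ∧ c ∧ d ∧ h(b) ∧ h(c))) ∧ h(h(opp(b) ∧ opp(b) ∧ opp(d)))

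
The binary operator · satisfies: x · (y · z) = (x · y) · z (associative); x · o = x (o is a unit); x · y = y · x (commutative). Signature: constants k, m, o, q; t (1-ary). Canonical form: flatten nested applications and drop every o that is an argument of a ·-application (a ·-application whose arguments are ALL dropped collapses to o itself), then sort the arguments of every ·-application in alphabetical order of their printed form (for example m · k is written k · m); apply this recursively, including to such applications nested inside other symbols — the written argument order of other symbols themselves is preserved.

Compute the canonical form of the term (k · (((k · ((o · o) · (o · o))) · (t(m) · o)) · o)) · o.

Answer: k · k · t(m)

Derivation:
Flatten:  k · k · o · o · o · o · t(m) · o · o · o
Drop the unit:  drop o (×7)
Order the arguments:  k · k · t(m)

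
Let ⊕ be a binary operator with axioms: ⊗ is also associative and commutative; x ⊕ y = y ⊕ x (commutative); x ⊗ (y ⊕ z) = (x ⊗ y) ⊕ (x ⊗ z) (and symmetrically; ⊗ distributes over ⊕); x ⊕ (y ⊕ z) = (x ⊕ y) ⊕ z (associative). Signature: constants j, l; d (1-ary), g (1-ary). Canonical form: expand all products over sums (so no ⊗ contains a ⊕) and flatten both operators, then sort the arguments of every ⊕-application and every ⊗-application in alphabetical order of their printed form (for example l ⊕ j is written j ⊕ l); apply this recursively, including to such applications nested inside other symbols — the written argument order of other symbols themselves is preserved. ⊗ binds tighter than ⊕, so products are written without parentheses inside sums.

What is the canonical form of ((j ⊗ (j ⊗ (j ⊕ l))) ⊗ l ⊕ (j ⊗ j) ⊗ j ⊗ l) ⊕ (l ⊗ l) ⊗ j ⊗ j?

Expand products over sums:  j ⊗ j ⊗ j ⊗ l ⊕ j ⊗ j ⊗ l ⊗ l ⊕ j ⊗ j ⊗ j ⊗ l ⊕ j ⊗ j ⊗ l ⊗ l
Order the arguments:  j ⊗ j ⊗ j ⊗ l ⊕ j ⊗ j ⊗ j ⊗ l ⊕ j ⊗ j ⊗ l ⊗ l ⊕ j ⊗ j ⊗ l ⊗ l

Answer: j ⊗ j ⊗ j ⊗ l ⊕ j ⊗ j ⊗ j ⊗ l ⊕ j ⊗ j ⊗ l ⊗ l ⊕ j ⊗ j ⊗ l ⊗ l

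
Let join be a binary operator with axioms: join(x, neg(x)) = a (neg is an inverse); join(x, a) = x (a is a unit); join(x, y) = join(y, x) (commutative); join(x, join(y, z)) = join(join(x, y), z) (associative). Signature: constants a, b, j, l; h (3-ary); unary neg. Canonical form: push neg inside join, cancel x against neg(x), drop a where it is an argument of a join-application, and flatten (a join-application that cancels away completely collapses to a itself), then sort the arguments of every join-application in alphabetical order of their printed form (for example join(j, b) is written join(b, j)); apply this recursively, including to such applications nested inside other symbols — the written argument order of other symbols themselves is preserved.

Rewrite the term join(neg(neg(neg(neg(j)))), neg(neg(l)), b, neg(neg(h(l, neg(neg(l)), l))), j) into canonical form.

Answer: join(b, h(l, l, l), j, j, l)

Derivation:
Push neg inside:  distribute neg over join and collapse double neg
Combine occurrences:  join(j, j, l, b, h(l, l, l))
Sort:  join(b, h(l, l, l), j, j, l)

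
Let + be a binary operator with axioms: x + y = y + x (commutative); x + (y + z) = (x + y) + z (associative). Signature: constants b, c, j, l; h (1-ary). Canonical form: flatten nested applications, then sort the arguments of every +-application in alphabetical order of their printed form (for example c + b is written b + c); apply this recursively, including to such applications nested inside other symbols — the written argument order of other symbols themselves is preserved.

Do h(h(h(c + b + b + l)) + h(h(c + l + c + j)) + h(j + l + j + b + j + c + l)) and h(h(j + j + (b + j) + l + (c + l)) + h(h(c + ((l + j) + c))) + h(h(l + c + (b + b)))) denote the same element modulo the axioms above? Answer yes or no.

Left:  h(h(h(c + b + b + l)) + h(h(c + l + c + j)) + h(j + l + j + b + j + c + l))
  Descend into:  h(h(c + b + b + l)) + h(h(c + l + c + j)) + h(j + l + j + b + j + c + l)
  Simplify inside:  h(h(c + b + b + l))  →  h(h(b + b + c + l))
  Simplify inside:  h(h(c + l + c + j))  →  h(h(c + c + j + l))
  Inside:  h(j + l + j + b + j + c + l)  →  h(b + c + j + j + j + l + l)
  Order the arguments:  h(b + c + j + j + j + l + l) + h(h(b + b + c + l)) + h(h(c + c + j + l))
  Put back:  h(h(b + c + j + j + j + l + l) + h(h(b + b + c + l)) + h(h(c + c + j + l)))
Right:  h(h(j + j + (b + j) + l + (c + l)) + h(h(c + ((l + j) + c))) + h(h(l + c + (b + b))))
  Descend into:  h(j + j + (b + j) + l + (c + l)) + h(h(c + ((l + j) + c))) + h(h(l + c + (b + b)))
  Simplify inside:  h(j + j + (b + j) + l + (c + l))  →  h(b + c + j + j + j + l + l)
  Simplify inside:  h(h(c + ((l + j) + c)))  →  h(h(c + c + j + l))
  Canonicalize subterm:  h(h(l + c + (b + b)))  →  h(h(b + b + c + l))
  Sort arguments:  h(b + c + j + j + j + l + l) + h(h(b + b + c + l)) + h(h(c + c + j + l))
  Rebuild:  h(h(b + c + j + j + j + l + l) + h(h(b + b + c + l)) + h(h(c + c + j + l)))

Answer: yes — both canonical forms are h(h(b + c + j + j + j + l + l) + h(h(b + b + c + l)) + h(h(c + c + j + l)))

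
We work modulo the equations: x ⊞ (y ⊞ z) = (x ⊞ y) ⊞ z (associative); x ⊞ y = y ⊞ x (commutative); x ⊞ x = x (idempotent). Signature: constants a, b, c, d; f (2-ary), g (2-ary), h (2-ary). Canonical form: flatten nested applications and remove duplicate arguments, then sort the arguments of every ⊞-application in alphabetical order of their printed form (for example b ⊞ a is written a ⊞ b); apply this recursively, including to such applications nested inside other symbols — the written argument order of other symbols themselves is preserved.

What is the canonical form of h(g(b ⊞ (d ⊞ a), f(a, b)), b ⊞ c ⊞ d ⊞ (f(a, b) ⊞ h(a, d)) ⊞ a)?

Work inside:  b ⊞ c ⊞ d ⊞ (f(a, b) ⊞ h(a, d)) ⊞ a
Flatten:  b ⊞ c ⊞ d ⊞ f(a, b) ⊞ h(a, d) ⊞ a
Order the arguments:  a ⊞ b ⊞ c ⊞ d ⊞ f(a, b) ⊞ h(a, d)
Reassemble:  h(g(a ⊞ b ⊞ d, f(a, b)), a ⊞ b ⊞ c ⊞ d ⊞ f(a, b) ⊞ h(a, d))

Answer: h(g(a ⊞ b ⊞ d, f(a, b)), a ⊞ b ⊞ c ⊞ d ⊞ f(a, b) ⊞ h(a, d))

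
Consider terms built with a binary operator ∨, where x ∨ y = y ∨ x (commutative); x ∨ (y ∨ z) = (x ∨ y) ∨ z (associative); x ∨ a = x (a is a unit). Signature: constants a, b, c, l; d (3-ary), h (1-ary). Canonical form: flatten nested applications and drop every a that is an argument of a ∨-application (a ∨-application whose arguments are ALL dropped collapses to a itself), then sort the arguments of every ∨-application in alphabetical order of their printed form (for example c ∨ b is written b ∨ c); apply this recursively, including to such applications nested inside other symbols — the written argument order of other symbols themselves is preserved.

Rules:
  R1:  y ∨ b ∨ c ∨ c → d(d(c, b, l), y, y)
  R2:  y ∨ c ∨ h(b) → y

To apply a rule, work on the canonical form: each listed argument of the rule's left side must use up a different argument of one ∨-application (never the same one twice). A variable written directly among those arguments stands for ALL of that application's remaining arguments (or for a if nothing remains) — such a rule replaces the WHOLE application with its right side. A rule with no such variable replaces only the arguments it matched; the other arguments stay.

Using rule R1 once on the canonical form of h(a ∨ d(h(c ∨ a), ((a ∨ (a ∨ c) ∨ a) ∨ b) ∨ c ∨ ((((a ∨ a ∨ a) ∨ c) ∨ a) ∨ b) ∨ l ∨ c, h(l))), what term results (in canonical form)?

Answer: h(d(h(c), d(d(c, b, l), b ∨ c ∨ c ∨ l, b ∨ c ∨ c ∨ l), h(l)))

Derivation:
Canonical form:  h(d(h(c), b ∨ b ∨ c ∨ c ∨ c ∨ c ∨ l, h(l)))
Match R1:  consume b, c, c;  y := b ∨ c ∨ c ∨ l
The extension variable absorbs all remaining arguments, so the whole application is rewritten.
New term:  h(d(h(c), d(d(c, b, l), b ∨ c ∨ c ∨ l, b ∨ c ∨ c ∨ l), h(l)))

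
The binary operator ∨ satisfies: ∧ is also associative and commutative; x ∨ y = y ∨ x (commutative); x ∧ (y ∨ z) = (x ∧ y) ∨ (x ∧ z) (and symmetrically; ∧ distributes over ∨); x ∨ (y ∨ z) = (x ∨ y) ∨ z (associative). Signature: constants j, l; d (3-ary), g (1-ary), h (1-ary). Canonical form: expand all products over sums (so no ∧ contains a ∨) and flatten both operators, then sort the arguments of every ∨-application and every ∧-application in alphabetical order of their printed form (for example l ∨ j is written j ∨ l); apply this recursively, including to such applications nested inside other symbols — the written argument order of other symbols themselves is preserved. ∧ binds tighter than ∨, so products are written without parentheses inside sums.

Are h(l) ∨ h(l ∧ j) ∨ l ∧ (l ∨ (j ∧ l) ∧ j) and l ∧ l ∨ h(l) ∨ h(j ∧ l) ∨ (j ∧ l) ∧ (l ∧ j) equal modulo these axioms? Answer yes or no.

Answer: yes — both canonical forms are h(j ∧ l) ∨ h(l) ∨ j ∧ j ∧ l ∧ l ∨ l ∧ l

Derivation:
Left:  h(l) ∨ h(l ∧ j) ∨ l ∧ (l ∨ (j ∧ l) ∧ j)
  Expand:  h(l) ∨ h(j ∧ l) ∨ l ∧ l ∨ j ∧ j ∧ l ∧ l
  Sort:  h(j ∧ l) ∨ h(l) ∨ j ∧ j ∧ l ∧ l ∨ l ∧ l
Right:  l ∧ l ∨ h(l) ∨ h(j ∧ l) ∨ (j ∧ l) ∧ (l ∧ j)
  Merge nested applications:  l ∧ l ∨ h(l) ∨ h(j ∧ l) ∨ j ∧ j ∧ l ∧ l
  Order the arguments:  h(j ∧ l) ∨ h(l) ∨ j ∧ j ∧ l ∧ l ∨ l ∧ l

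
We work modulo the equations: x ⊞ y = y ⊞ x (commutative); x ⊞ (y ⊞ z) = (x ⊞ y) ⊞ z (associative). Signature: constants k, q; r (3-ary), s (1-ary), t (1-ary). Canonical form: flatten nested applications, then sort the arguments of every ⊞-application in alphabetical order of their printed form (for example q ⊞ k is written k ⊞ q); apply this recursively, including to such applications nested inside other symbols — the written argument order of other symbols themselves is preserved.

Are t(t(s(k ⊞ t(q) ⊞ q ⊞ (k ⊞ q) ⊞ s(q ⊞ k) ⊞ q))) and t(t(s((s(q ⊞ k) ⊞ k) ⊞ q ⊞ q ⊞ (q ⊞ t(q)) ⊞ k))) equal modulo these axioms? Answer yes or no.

Left:  t(t(s(k ⊞ t(q) ⊞ q ⊞ (k ⊞ q) ⊞ s(q ⊞ k) ⊞ q)))
  Focus inside:  k ⊞ t(q) ⊞ q ⊞ (k ⊞ q) ⊞ s(q ⊞ k) ⊞ q
  Un-nest:  k ⊞ t(q) ⊞ q ⊞ k ⊞ q ⊞ s(q ⊞ k) ⊞ q
  Inside:  s(q ⊞ k)  →  s(k ⊞ q)
  Sort arguments:  k ⊞ k ⊞ q ⊞ q ⊞ q ⊞ s(k ⊞ q) ⊞ t(q)
  Put back:  t(t(s(k ⊞ k ⊞ q ⊞ q ⊞ q ⊞ s(k ⊞ q) ⊞ t(q))))
Right:  t(t(s((s(q ⊞ k) ⊞ k) ⊞ q ⊞ q ⊞ (q ⊞ t(q)) ⊞ k)))
  Focus inside:  (s(q ⊞ k) ⊞ k) ⊞ q ⊞ q ⊞ (q ⊞ t(q)) ⊞ k
  Flatten:  s(q ⊞ k) ⊞ k ⊞ q ⊞ q ⊞ q ⊞ t(q) ⊞ k
  Simplify inside:  s(q ⊞ k)  →  s(k ⊞ q)
  Sort arguments:  k ⊞ k ⊞ q ⊞ q ⊞ q ⊞ s(k ⊞ q) ⊞ t(q)
  Reassemble:  t(t(s(k ⊞ k ⊞ q ⊞ q ⊞ q ⊞ s(k ⊞ q) ⊞ t(q))))

Answer: yes — both canonical forms are t(t(s(k ⊞ k ⊞ q ⊞ q ⊞ q ⊞ s(k ⊞ q) ⊞ t(q))))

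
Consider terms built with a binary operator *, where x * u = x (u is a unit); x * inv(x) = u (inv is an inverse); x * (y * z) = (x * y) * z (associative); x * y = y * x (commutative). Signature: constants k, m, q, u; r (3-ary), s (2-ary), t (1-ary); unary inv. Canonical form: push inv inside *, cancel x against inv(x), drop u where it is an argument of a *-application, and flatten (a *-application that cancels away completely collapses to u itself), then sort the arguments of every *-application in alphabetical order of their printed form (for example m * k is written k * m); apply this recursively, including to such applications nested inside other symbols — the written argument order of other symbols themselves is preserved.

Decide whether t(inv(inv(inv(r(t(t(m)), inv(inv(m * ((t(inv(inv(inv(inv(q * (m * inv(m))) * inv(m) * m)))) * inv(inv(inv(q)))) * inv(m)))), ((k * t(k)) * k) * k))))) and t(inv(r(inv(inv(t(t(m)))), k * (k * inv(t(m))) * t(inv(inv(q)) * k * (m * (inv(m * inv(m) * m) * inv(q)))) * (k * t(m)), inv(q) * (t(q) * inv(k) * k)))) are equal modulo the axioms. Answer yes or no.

Left:  t(inv(inv(inv(r(t(t(m)), inv(inv(m * ((t(inv(inv(inv(inv(q * (m * inv(m))) * inv(m) * m)))) * inv(inv(inv(q)))) * inv(m)))), ((k * t(k)) * k) * k)))))
  Descend into:  m * ((t(inv(inv(inv(inv(q * (m * inv(m))) * inv(m) * m)))) * inv(inv(inv(q)))) * inv(m))
  Push inv inside:  distribute inv over * and collapse double inv
  Inverses cancel:  m cancels
  Combine occurrences:  t(q) * inv(q)
  Order the arguments:  inv(q) * t(q)
  Put back:  t(inv(r(t(t(m)), inv(q) * t(q), k * k * k * t(k))))
Right:  t(inv(r(inv(inv(t(t(m)))), k * (k * inv(t(m))) * t(inv(inv(q)) * k * (m * (inv(m * inv(m) * m) * inv(q)))) * (k * t(m)), inv(q) * (t(q) * inv(k) * k))))
  Descend into:  k * (k * inv(t(m))) * t(inv(inv(q)) * k * (m * (inv(m * inv(m) * m) * inv(q)))) * (k * t(m))
  Push inv inside:  distribute inv over * and collapse double inv
  Cancel:  t(m) cancels
  Combine occurrences:  k * k * k * t(k)
  Put back:  t(inv(r(t(t(m)), k * k * k * t(k), inv(q) * t(q))))

Answer: no — t(inv(r(t(t(m)), inv(q) * t(q), k * k * k * t(k)))) vs t(inv(r(t(t(m)), k * k * k * t(k), inv(q) * t(q))))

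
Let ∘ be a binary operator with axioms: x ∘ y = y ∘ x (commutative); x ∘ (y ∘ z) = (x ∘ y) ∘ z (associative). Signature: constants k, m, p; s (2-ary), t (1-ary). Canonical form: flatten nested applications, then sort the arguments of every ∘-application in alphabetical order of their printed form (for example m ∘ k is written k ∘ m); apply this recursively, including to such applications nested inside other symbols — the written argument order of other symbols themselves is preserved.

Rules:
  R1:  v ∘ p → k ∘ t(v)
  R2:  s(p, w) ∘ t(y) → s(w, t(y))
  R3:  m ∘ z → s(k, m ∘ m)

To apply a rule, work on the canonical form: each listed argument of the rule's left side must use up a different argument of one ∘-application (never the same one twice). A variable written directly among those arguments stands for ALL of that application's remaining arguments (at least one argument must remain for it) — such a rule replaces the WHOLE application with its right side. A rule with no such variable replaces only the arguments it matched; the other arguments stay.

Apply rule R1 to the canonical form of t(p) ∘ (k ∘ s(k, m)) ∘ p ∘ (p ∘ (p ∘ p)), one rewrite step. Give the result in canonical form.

Canonical form:  k ∘ p ∘ p ∘ p ∘ p ∘ s(k, m) ∘ t(p)
R1 matches:  uses p;  v := k ∘ p ∘ p ∘ p ∘ s(k, m) ∘ t(p)
The extension variable absorbs all remaining arguments, so the whole application is rewritten.
Result:  k ∘ t(k ∘ p ∘ p ∘ p ∘ s(k, m) ∘ t(p))

Answer: k ∘ t(k ∘ p ∘ p ∘ p ∘ s(k, m) ∘ t(p))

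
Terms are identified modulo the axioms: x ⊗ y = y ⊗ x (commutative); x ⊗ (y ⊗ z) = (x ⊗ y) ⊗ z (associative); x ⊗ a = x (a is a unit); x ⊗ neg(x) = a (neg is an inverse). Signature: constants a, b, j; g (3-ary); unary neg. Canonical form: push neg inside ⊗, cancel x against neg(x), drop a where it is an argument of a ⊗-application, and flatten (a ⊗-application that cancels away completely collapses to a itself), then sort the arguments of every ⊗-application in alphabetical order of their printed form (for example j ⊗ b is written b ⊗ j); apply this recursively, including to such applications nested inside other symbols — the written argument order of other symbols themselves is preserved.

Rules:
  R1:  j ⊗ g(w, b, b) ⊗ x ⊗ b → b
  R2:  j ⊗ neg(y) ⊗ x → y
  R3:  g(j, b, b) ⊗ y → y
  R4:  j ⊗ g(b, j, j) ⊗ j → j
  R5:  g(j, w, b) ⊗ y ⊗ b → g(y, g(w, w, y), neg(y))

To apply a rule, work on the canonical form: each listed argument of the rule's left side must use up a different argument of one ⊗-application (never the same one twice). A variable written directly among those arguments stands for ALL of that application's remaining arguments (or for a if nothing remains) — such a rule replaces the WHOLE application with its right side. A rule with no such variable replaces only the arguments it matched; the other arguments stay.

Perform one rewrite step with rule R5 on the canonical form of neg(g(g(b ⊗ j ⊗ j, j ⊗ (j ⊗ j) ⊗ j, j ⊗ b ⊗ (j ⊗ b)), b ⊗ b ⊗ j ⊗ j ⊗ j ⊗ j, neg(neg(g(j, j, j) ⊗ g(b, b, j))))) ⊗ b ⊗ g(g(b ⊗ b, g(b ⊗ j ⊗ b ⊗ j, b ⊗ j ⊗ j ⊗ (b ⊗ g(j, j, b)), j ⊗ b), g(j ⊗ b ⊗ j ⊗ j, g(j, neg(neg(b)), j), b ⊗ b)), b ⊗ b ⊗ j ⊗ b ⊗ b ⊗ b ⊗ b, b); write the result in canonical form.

Answer: b ⊗ g(g(b ⊗ b, g(b ⊗ b ⊗ j ⊗ j, g(b ⊗ j ⊗ j, g(j, j, b ⊗ j ⊗ j), neg(b) ⊗ neg(j) ⊗ neg(j)), b ⊗ j), g(b ⊗ j ⊗ j ⊗ j, g(j, b, j), b ⊗ b)), b ⊗ b ⊗ b ⊗ b ⊗ b ⊗ b ⊗ j, b) ⊗ neg(g(g(b ⊗ j ⊗ j, j ⊗ j ⊗ j ⊗ j, b ⊗ b ⊗ j ⊗ j), b ⊗ b ⊗ j ⊗ j ⊗ j ⊗ j, g(b, b, j) ⊗ g(j, j, j)))

Derivation:
Canonical form:  b ⊗ g(g(b ⊗ b, g(b ⊗ b ⊗ j ⊗ j, b ⊗ b ⊗ g(j, j, b) ⊗ j ⊗ j, b ⊗ j), g(b ⊗ j ⊗ j ⊗ j, g(j, b, j), b ⊗ b)), b ⊗ b ⊗ b ⊗ b ⊗ b ⊗ b ⊗ j, b) ⊗ neg(g(g(b ⊗ j ⊗ j, j ⊗ j ⊗ j ⊗ j, b ⊗ b ⊗ j ⊗ j), b ⊗ b ⊗ j ⊗ j ⊗ j ⊗ j, g(b, b, j) ⊗ g(j, j, j)))
Match R5:  consume b, g(j, j, b);  w := j, y := b ⊗ j ⊗ j
The extension variable absorbs all remaining arguments, so the whole application is rewritten.
Result:  b ⊗ g(g(b ⊗ b, g(b ⊗ b ⊗ j ⊗ j, g(b ⊗ j ⊗ j, g(j, j, b ⊗ j ⊗ j), neg(b) ⊗ neg(j) ⊗ neg(j)), b ⊗ j), g(b ⊗ j ⊗ j ⊗ j, g(j, b, j), b ⊗ b)), b ⊗ b ⊗ b ⊗ b ⊗ b ⊗ b ⊗ j, b) ⊗ neg(g(g(b ⊗ j ⊗ j, j ⊗ j ⊗ j ⊗ j, b ⊗ b ⊗ j ⊗ j), b ⊗ b ⊗ j ⊗ j ⊗ j ⊗ j, g(b, b, j) ⊗ g(j, j, j)))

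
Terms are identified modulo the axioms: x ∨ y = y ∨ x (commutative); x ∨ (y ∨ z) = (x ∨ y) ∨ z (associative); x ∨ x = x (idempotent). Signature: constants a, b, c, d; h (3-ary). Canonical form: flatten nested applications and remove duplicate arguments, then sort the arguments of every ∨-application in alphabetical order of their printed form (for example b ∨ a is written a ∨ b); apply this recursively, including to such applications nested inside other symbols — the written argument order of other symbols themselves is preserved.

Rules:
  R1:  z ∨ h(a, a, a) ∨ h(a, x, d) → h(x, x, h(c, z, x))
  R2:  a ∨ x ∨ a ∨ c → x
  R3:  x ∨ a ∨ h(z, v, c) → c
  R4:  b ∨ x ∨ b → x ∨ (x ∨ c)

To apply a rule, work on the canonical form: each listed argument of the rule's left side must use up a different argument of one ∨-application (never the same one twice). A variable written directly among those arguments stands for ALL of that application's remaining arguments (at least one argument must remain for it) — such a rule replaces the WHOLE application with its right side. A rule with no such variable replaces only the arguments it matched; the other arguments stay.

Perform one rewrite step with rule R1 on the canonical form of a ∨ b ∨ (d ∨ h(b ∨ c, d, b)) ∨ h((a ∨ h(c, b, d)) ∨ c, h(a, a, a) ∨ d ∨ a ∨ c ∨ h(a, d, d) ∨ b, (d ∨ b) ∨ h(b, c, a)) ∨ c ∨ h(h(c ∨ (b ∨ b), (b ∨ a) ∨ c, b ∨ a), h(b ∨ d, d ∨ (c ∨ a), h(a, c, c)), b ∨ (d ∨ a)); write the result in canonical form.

Canonical form:  a ∨ b ∨ c ∨ d ∨ h(a ∨ c ∨ h(c, b, d), a ∨ b ∨ c ∨ d ∨ h(a, a, a) ∨ h(a, d, d), b ∨ d ∨ h(b, c, a)) ∨ h(b ∨ c, d, b) ∨ h(h(b ∨ c, a ∨ b ∨ c, a ∨ b), h(b ∨ d, a ∨ c ∨ d, h(a, c, c)), a ∨ b ∨ d)
Match R1:  consume h(a, a, a), h(a, d, d);  x := d, z := a ∨ b ∨ c ∨ d
The extension variable absorbs all remaining arguments, so the whole application is rewritten.
Result:  a ∨ b ∨ c ∨ d ∨ h(a ∨ c ∨ h(c, b, d), h(d, d, h(c, a ∨ b ∨ c ∨ d, d)), b ∨ d ∨ h(b, c, a)) ∨ h(b ∨ c, d, b) ∨ h(h(b ∨ c, a ∨ b ∨ c, a ∨ b), h(b ∨ d, a ∨ c ∨ d, h(a, c, c)), a ∨ b ∨ d)

Answer: a ∨ b ∨ c ∨ d ∨ h(a ∨ c ∨ h(c, b, d), h(d, d, h(c, a ∨ b ∨ c ∨ d, d)), b ∨ d ∨ h(b, c, a)) ∨ h(b ∨ c, d, b) ∨ h(h(b ∨ c, a ∨ b ∨ c, a ∨ b), h(b ∨ d, a ∨ c ∨ d, h(a, c, c)), a ∨ b ∨ d)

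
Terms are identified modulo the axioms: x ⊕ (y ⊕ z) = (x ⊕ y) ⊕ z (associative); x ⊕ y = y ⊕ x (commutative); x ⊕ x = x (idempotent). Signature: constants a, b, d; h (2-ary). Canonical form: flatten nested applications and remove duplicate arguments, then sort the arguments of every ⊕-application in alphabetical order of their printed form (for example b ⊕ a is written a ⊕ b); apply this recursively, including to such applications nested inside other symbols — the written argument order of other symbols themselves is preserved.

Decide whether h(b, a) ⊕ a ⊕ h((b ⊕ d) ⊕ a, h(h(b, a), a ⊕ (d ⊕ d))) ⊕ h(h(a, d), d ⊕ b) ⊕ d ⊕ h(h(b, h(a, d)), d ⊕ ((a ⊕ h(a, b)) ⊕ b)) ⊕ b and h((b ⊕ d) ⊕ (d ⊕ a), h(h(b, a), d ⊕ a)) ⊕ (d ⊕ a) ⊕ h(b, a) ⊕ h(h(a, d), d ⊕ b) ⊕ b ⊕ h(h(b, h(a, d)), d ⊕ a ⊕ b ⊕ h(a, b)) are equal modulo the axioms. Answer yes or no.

Answer: yes — both canonical forms are a ⊕ b ⊕ d ⊕ h(a ⊕ b ⊕ d, h(h(b, a), a ⊕ d)) ⊕ h(b, a) ⊕ h(h(a, d), b ⊕ d) ⊕ h(h(b, h(a, d)), a ⊕ b ⊕ d ⊕ h(a, b))

Derivation:
Left:  h(b, a) ⊕ a ⊕ h((b ⊕ d) ⊕ a, h(h(b, a), a ⊕ (d ⊕ d))) ⊕ h(h(a, d), d ⊕ b) ⊕ d ⊕ h(h(b, h(a, d)), d ⊕ ((a ⊕ h(a, b)) ⊕ b)) ⊕ b
  Inside:  h((b ⊕ d) ⊕ a, h(h(b, a), a ⊕ (d ⊕ d)))  →  h(a ⊕ b ⊕ d, h(h(b, a), a ⊕ d))
  Simplify inside:  h(h(a, d), d ⊕ b)  →  h(h(a, d), b ⊕ d)
  Simplify inside:  h(h(b, h(a, d)), d ⊕ ((a ⊕ h(a, b)) ⊕ b))  →  h(h(b, h(a, d)), a ⊕ b ⊕ d ⊕ h(a, b))
  Sort arguments:  a ⊕ b ⊕ d ⊕ h(a ⊕ b ⊕ d, h(h(b, a), a ⊕ d)) ⊕ h(b, a) ⊕ h(h(a, d), b ⊕ d) ⊕ h(h(b, h(a, d)), a ⊕ b ⊕ d ⊕ h(a, b))
Right:  h((b ⊕ d) ⊕ (d ⊕ a), h(h(b, a), d ⊕ a)) ⊕ (d ⊕ a) ⊕ h(b, a) ⊕ h(h(a, d), d ⊕ b) ⊕ b ⊕ h(h(b, h(a, d)), d ⊕ a ⊕ b ⊕ h(a, b))
  Merge nested applications:  h((b ⊕ d) ⊕ (d ⊕ a), h(h(b, a), d ⊕ a)) ⊕ d ⊕ a ⊕ h(b, a) ⊕ h(h(a, d), d ⊕ b) ⊕ b ⊕ h(h(b, h(a, d)), d ⊕ a ⊕ b ⊕ h(a, b))
  Canonicalize subterm:  h((b ⊕ d) ⊕ (d ⊕ a), h(h(b, a), d ⊕ a))  →  h(a ⊕ b ⊕ d, h(h(b, a), a ⊕ d))
  Simplify inside:  h(h(a, d), d ⊕ b)  →  h(h(a, d), b ⊕ d)
  Simplify inside:  h(h(b, h(a, d)), d ⊕ a ⊕ b ⊕ h(a, b))  →  h(h(b, h(a, d)), a ⊕ b ⊕ d ⊕ h(a, b))
  Order the arguments:  a ⊕ b ⊕ d ⊕ h(a ⊕ b ⊕ d, h(h(b, a), a ⊕ d)) ⊕ h(b, a) ⊕ h(h(a, d), b ⊕ d) ⊕ h(h(b, h(a, d)), a ⊕ b ⊕ d ⊕ h(a, b))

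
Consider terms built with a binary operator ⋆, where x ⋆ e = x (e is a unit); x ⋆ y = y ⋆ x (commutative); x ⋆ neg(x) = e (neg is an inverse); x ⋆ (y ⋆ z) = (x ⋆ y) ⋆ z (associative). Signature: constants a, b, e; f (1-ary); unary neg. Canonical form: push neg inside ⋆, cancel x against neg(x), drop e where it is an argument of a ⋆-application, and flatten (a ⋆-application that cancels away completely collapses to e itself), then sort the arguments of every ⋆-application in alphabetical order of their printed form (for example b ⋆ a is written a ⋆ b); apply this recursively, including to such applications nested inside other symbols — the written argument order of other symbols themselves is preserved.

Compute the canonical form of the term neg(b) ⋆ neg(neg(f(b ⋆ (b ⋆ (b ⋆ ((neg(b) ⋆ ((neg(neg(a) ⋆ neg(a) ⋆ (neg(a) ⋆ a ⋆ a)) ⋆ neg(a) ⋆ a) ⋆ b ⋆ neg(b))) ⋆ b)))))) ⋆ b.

Push neg inside:  distribute neg over ⋆ and collapse double neg
Cancel:  b cancels
Combine occurrences:  f(a ⋆ b ⋆ b ⋆ b)

Answer: f(a ⋆ b ⋆ b ⋆ b)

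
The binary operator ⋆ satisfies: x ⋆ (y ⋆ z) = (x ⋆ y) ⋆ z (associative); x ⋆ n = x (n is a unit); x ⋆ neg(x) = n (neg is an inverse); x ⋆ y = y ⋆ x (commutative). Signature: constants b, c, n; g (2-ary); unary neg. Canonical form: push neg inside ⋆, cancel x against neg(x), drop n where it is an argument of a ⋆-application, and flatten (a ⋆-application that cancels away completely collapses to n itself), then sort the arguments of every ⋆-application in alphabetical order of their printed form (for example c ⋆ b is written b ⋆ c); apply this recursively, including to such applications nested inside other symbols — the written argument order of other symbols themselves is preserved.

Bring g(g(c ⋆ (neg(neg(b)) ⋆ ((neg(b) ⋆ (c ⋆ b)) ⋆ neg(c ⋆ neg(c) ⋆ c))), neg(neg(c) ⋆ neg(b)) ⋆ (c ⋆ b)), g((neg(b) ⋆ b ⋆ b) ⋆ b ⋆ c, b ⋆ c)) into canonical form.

Answer: g(g(b ⋆ c, b ⋆ b ⋆ c ⋆ c), g(b ⋆ b ⋆ c, b ⋆ c))

Derivation:
Work inside:  c ⋆ (neg(neg(b)) ⋆ ((neg(b) ⋆ (c ⋆ b)) ⋆ neg(c ⋆ neg(c) ⋆ c)))
Push neg inside:  distribute neg over ⋆ and collapse double neg
Collect terms:  c ⋆ b
Sort arguments:  b ⋆ c
Reassemble:  g(g(b ⋆ c, b ⋆ b ⋆ c ⋆ c), g(b ⋆ b ⋆ c, b ⋆ c))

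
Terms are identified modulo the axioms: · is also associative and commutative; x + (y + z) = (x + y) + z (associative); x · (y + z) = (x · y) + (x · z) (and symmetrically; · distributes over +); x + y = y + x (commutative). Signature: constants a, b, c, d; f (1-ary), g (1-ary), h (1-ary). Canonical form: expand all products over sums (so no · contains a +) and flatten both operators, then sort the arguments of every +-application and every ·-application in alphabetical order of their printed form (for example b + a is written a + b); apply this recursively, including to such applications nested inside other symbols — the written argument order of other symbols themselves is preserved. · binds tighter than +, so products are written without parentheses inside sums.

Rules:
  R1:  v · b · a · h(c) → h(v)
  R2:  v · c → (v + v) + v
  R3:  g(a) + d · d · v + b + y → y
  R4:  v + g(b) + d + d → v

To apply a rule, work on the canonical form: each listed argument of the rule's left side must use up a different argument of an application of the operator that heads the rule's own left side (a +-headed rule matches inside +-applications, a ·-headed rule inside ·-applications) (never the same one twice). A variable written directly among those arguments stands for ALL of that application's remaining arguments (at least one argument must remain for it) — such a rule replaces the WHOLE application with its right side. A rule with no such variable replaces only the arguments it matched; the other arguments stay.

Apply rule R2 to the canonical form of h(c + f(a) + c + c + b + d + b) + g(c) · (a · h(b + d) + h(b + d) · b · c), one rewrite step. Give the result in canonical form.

Answer: a · g(c) · h(b + d) + b · g(c) · h(b + d) + b · g(c) · h(b + d) + b · g(c) · h(b + d) + h(b + b + c + c + c + d + f(a))

Derivation:
Canonical form:  a · g(c) · h(b + d) + b · c · g(c) · h(b + d) + h(b + b + c + c + c + d + f(a))
Apply R2:  consuming c;  v := b · g(c) · h(b + d)
The variable takes the whole remainder — replace the entire application.
Giving:  a · g(c) · h(b + d) + b · g(c) · h(b + d) + b · g(c) · h(b + d) + b · g(c) · h(b + d) + h(b + b + c + c + c + d + f(a))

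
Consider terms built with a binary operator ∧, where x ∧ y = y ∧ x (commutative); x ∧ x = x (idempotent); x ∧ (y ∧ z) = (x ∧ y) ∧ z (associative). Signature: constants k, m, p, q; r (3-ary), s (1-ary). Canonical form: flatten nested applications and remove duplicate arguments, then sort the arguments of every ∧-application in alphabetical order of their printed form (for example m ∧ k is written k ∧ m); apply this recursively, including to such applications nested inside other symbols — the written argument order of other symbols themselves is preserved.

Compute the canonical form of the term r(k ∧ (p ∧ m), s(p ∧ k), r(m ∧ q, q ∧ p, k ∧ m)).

Answer: r(k ∧ m ∧ p, s(k ∧ p), r(m ∧ q, p ∧ q, k ∧ m))

Derivation:
Descend into:  k ∧ (p ∧ m)
Un-nest:  k ∧ p ∧ m
Order the arguments:  k ∧ m ∧ p
Put back:  r(k ∧ m ∧ p, s(k ∧ p), r(m ∧ q, p ∧ q, k ∧ m))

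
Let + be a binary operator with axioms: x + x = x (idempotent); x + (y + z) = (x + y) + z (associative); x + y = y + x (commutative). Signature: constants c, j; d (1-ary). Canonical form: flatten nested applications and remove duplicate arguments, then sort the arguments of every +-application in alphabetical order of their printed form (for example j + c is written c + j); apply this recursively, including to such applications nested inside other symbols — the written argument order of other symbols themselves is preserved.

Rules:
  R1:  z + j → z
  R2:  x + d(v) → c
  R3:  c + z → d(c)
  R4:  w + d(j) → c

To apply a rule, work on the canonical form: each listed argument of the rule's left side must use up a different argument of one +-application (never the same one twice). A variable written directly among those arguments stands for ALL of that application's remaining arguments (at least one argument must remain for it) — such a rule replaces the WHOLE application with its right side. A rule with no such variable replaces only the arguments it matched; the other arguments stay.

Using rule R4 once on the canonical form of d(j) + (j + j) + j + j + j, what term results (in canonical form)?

Canonical form:  d(j) + j
Apply R4:  consuming d(j);  w := j
The extension variable absorbs all remaining arguments, so the whole application is rewritten.
Result:  c

Answer: c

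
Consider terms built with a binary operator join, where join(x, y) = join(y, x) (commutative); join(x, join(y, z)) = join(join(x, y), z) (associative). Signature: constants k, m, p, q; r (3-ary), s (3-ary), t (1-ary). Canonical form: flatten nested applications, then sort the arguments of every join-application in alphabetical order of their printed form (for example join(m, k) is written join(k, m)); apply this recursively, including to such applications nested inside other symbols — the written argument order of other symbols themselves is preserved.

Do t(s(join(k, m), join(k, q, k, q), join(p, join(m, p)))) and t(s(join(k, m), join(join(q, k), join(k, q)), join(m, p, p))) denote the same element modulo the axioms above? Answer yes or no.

Left:  t(s(join(k, m), join(k, q, k, q), join(p, join(m, p))))
  Work inside:  join(p, join(m, p))
  Flatten:  join(p, m, p)
  Sort arguments:  join(m, p, p)
  Rebuild:  t(s(join(k, m), join(k, k, q, q), join(m, p, p)))
Right:  t(s(join(k, m), join(join(q, k), join(k, q)), join(m, p, p)))
  Focus inside:  join(join(q, k), join(k, q))
  Un-nest:  join(q, k, k, q)
  Sort:  join(k, k, q, q)
  Put back:  t(s(join(k, m), join(k, k, q, q), join(m, p, p)))

Answer: yes — both canonical forms are t(s(join(k, m), join(k, k, q, q), join(m, p, p)))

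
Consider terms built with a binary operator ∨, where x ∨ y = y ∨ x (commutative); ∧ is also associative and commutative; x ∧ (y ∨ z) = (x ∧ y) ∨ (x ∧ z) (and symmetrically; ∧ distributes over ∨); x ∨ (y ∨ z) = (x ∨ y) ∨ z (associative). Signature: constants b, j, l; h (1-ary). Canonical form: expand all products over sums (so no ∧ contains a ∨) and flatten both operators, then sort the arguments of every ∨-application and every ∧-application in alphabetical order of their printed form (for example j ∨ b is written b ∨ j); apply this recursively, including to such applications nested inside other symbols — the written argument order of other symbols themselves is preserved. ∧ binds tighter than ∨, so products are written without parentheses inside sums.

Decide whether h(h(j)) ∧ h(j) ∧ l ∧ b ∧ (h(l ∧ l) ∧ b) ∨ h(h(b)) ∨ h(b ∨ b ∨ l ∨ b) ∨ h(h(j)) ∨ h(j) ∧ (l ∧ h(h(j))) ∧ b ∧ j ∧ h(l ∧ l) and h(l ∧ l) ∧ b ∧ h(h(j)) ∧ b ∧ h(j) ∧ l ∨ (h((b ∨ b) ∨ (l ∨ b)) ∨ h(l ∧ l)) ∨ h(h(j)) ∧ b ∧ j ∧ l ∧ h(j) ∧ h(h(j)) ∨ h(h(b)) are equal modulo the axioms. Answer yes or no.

Left:  h(h(j)) ∧ h(j) ∧ l ∧ b ∧ (h(l ∧ l) ∧ b) ∨ h(h(b)) ∨ h(b ∨ b ∨ l ∨ b) ∨ h(h(j)) ∨ h(j) ∧ (l ∧ h(h(j))) ∧ b ∧ j ∧ h(l ∧ l)
  Un-nest:  b ∧ b ∧ h(h(j)) ∧ h(j) ∧ h(l ∧ l) ∧ l ∨ h(h(b)) ∨ h(b ∨ b ∨ b ∨ l) ∨ h(h(j)) ∨ b ∧ h(h(j)) ∧ h(j) ∧ h(l ∧ l) ∧ j ∧ l
  Sort arguments:  b ∧ b ∧ h(h(j)) ∧ h(j) ∧ h(l ∧ l) ∧ l ∨ b ∧ h(h(j)) ∧ h(j) ∧ h(l ∧ l) ∧ j ∧ l ∨ h(b ∨ b ∨ b ∨ l) ∨ h(h(b)) ∨ h(h(j))
Right:  h(l ∧ l) ∧ b ∧ h(h(j)) ∧ b ∧ h(j) ∧ l ∨ (h((b ∨ b) ∨ (l ∨ b)) ∨ h(l ∧ l)) ∨ h(h(j)) ∧ b ∧ j ∧ l ∧ h(j) ∧ h(h(j)) ∨ h(h(b))
  Merge nested applications:  b ∧ b ∧ h(h(j)) ∧ h(j) ∧ h(l ∧ l) ∧ l ∨ h(b ∨ b ∨ b ∨ l) ∨ h(l ∧ l) ∨ b ∧ h(h(j)) ∧ h(h(j)) ∧ h(j) ∧ j ∧ l ∨ h(h(b))
  Sort:  b ∧ b ∧ h(h(j)) ∧ h(j) ∧ h(l ∧ l) ∧ l ∨ b ∧ h(h(j)) ∧ h(h(j)) ∧ h(j) ∧ j ∧ l ∨ h(b ∨ b ∨ b ∨ l) ∨ h(h(b)) ∨ h(l ∧ l)

Answer: no — b ∧ b ∧ h(h(j)) ∧ h(j) ∧ h(l ∧ l) ∧ l ∨ b ∧ h(h(j)) ∧ h(j) ∧ h(l ∧ l) ∧ j ∧ l ∨ h(b ∨ b ∨ b ∨ l) ∨ h(h(b)) ∨ h(h(j)) vs b ∧ b ∧ h(h(j)) ∧ h(j) ∧ h(l ∧ l) ∧ l ∨ b ∧ h(h(j)) ∧ h(h(j)) ∧ h(j) ∧ j ∧ l ∨ h(b ∨ b ∨ b ∨ l) ∨ h(h(b)) ∨ h(l ∧ l)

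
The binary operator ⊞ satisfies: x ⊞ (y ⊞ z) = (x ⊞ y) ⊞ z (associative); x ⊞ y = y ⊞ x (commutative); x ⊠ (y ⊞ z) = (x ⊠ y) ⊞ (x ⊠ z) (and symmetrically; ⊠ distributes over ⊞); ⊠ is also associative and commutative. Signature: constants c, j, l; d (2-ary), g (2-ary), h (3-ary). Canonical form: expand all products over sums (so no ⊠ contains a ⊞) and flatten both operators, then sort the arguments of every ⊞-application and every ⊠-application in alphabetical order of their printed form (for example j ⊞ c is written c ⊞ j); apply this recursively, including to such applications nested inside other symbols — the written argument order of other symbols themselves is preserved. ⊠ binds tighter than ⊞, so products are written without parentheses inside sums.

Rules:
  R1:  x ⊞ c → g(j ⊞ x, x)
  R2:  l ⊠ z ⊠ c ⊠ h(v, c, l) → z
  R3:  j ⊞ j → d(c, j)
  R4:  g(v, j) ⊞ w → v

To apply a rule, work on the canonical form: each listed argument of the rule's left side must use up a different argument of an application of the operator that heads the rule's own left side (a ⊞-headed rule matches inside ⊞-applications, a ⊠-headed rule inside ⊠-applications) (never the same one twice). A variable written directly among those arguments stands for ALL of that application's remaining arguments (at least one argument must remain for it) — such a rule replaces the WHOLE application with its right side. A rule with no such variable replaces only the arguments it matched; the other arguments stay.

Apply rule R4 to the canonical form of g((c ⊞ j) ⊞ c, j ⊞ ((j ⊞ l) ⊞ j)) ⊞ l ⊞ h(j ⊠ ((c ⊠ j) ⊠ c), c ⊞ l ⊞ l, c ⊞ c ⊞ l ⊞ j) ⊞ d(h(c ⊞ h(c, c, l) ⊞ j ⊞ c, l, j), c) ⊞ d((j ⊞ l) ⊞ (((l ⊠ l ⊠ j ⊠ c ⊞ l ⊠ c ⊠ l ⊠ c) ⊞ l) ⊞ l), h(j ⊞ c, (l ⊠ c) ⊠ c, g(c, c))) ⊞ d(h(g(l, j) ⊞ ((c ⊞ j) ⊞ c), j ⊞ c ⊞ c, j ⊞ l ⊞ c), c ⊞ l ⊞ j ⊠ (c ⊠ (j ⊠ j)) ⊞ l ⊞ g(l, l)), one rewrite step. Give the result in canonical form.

Canonical form:  d(c ⊠ c ⊠ l ⊠ l ⊞ c ⊠ j ⊠ l ⊠ l ⊞ j ⊞ l ⊞ l ⊞ l, h(c ⊞ j, c ⊠ c ⊠ l, g(c, c))) ⊞ d(h(c ⊞ c ⊞ g(l, j) ⊞ j, c ⊞ c ⊞ j, c ⊞ j ⊞ l), c ⊞ c ⊠ j ⊠ j ⊠ j ⊞ g(l, l) ⊞ l ⊞ l) ⊞ d(h(c ⊞ c ⊞ h(c, c, l) ⊞ j, l, j), c) ⊞ g(c ⊞ c ⊞ j, j ⊞ j ⊞ j ⊞ l) ⊞ h(c ⊠ c ⊠ j ⊠ j, c ⊞ l ⊞ l, c ⊞ c ⊞ j ⊞ l) ⊞ l
Match R4:  consume g(l, j);  v := l, w := c ⊞ c ⊞ j
The variable takes the whole remainder — replace the entire application.
Result:  d(c ⊠ c ⊠ l ⊠ l ⊞ c ⊠ j ⊠ l ⊠ l ⊞ j ⊞ l ⊞ l ⊞ l, h(c ⊞ j, c ⊠ c ⊠ l, g(c, c))) ⊞ d(h(c ⊞ c ⊞ h(c, c, l) ⊞ j, l, j), c) ⊞ d(h(l, c ⊞ c ⊞ j, c ⊞ j ⊞ l), c ⊞ c ⊠ j ⊠ j ⊠ j ⊞ g(l, l) ⊞ l ⊞ l) ⊞ g(c ⊞ c ⊞ j, j ⊞ j ⊞ j ⊞ l) ⊞ h(c ⊠ c ⊠ j ⊠ j, c ⊞ l ⊞ l, c ⊞ c ⊞ j ⊞ l) ⊞ l

Answer: d(c ⊠ c ⊠ l ⊠ l ⊞ c ⊠ j ⊠ l ⊠ l ⊞ j ⊞ l ⊞ l ⊞ l, h(c ⊞ j, c ⊠ c ⊠ l, g(c, c))) ⊞ d(h(c ⊞ c ⊞ h(c, c, l) ⊞ j, l, j), c) ⊞ d(h(l, c ⊞ c ⊞ j, c ⊞ j ⊞ l), c ⊞ c ⊠ j ⊠ j ⊠ j ⊞ g(l, l) ⊞ l ⊞ l) ⊞ g(c ⊞ c ⊞ j, j ⊞ j ⊞ j ⊞ l) ⊞ h(c ⊠ c ⊠ j ⊠ j, c ⊞ l ⊞ l, c ⊞ c ⊞ j ⊞ l) ⊞ l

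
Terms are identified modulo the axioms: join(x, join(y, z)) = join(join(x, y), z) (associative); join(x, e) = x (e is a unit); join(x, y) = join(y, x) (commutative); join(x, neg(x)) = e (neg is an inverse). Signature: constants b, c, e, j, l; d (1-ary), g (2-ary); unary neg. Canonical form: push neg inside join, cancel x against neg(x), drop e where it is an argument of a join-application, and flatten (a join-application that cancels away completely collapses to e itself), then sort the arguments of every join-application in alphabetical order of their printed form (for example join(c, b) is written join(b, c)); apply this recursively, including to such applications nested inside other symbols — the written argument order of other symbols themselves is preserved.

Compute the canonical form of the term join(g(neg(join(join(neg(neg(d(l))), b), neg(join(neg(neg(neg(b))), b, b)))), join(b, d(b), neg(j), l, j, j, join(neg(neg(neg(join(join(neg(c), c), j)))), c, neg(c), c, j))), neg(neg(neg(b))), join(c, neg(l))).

Answer: join(c, g(neg(d(l)), join(b, c, d(b), j, l)), neg(b), neg(l))

Derivation:
Push neg inside:  distribute neg over join and collapse double neg
Combine occurrences:  join(g(neg(d(l)), join(b, c, d(b), j, l)), neg(b), c, neg(l))
Order the arguments:  join(c, g(neg(d(l)), join(b, c, d(b), j, l)), neg(b), neg(l))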